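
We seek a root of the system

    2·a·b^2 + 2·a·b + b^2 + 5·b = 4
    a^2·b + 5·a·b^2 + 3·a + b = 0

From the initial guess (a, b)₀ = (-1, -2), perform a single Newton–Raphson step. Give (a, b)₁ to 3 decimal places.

(-2.178, 0.673)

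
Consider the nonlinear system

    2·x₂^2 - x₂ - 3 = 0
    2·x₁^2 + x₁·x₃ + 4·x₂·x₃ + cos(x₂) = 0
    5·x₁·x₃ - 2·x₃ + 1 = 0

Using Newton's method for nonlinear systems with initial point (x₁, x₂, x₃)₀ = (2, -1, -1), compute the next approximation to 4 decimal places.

At (2, -1, -1): F = (0.0000, 10.540302, -7.0000).
Jacobian J = [[0, 4·x₂ - 1, 0], [4·x₁ + x₃, 4·x₃ - sin(x₂), x₁ + 4·x₂], [5·x₃, 0, 5·x₁ - 2]].
At the point, J = [[0.0000, -5.0000, 0.0000], [7.0000, -3.158529, -2.0000], [-5.0000, 0.0000, 8.0000]] (det J = 230.0000).
Solving J·Δ = −F gives Δ = (-1.5287, 0.0000, -0.0805).
Then the next iterate is (x₁, x₂, x₃)₁ = (0.4713, -1.0000, -1.0805).

(0.4713, -1.0000, -1.0805)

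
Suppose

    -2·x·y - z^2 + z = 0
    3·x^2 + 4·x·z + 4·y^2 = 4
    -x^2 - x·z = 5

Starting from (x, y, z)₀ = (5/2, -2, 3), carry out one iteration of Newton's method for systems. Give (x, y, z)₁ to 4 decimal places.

(0.3688, -2.2246, 2.3197)

At (5/2, -2, 3): F = (4.0000, 60.7500, -18.7500).
Jacobian J = [[-2·y, -2·x, -2·z + 1], [6·x + 4·z, 8·y, 4·x], [-2·x - z, 0, -x]].
At the point, J = [[4.0000, -5.0000, -5.0000], [27.0000, -16.0000, 10.0000], [-8.0000, 0.0000, -2.5000]] (det J = 862.5000).
Solving J·Δ = −F gives Δ = (-2.1312, -0.2246, -0.6803).
Then the next iterate is (x, y, z)₁ = (0.3688, -2.2246, 2.3197).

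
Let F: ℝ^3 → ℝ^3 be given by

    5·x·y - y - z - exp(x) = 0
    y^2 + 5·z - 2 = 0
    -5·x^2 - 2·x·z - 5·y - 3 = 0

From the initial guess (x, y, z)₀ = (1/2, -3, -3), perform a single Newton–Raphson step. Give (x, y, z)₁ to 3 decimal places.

(0.249, -1.081, 0.903)

At (1/2, -3, -3): F = (-3.14872, -8.000, 13.750).
Jacobian J = [[5·y - exp(x), 5·x - 1, -1], [0, 2·y, 5], [-10·x - 2·z, -5, -2·x]].
At the point, J = [[-16.64872, 1.500, -1.000], [0.000, -6.000, 5.000], [1.000, -5.000, -1.000]] (det J = -514.61036).
Solving J·Δ = −F gives Δ = (-0.251, 1.919, 3.903).
Then the next iterate is (x, y, z)₁ = (0.249, -1.081, 0.903).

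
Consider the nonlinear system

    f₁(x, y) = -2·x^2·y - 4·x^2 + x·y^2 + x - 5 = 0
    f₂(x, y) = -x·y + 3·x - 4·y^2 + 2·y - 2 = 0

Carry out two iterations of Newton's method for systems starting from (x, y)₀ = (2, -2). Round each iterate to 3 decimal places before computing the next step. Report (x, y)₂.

At (2, -2): F = (5.000, -12.000).
Jacobian J = [[-4·x·y - 8·x + y^2 + 1, -2·x^2 + 2·x·y], [-y + 3, -x - 8·y + 2]].
At the point, J = [[5.000, -16.000], [5.000, 16.000]] (det J = 160.000).
Solving J·Δ = −F gives Δ = (0.700, 0.531).
Then the next iterate is (x, y)₁ = (2.700, -1.469).
Round to (2.700, -1.469) and repeat: F = (-4.21549, -1.50354), J = [[-2.57684, -22.51260], [4.469, 11.052]].
Δ = (1.115, -0.315), so (x, y)₂ = (3.815, -1.784).

(3.815, -1.784)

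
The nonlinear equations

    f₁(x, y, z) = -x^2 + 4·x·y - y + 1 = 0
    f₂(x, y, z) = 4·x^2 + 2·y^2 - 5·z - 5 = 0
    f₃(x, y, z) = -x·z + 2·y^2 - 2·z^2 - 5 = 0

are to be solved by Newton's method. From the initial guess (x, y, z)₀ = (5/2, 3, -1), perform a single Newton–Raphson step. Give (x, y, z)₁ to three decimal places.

At (5/2, 3, -1): F = (21.750, 43.000, 13.500).
Jacobian J = [[-2·x + 4·y, 4·x - 1, 0], [8·x, 4·y, -5], [-z, 4·y, -x - 4·z]].
At the point, J = [[7.000, 9.000, 0.000], [20.000, 12.000, -5.000], [1.000, 12.000, 1.500]] (det J = 231.000).
Solving J·Δ = −F gives Δ = (-2.201, -0.705, -1.896).
Then the next iterate is (x, y, z)₁ = (0.299, 2.295, -2.896).

(0.299, 2.295, -2.896)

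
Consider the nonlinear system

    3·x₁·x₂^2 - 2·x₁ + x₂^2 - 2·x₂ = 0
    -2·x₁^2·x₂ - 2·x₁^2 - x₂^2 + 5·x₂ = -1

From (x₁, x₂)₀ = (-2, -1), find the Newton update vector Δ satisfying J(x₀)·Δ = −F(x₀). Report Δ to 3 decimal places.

(39.000, -5.000)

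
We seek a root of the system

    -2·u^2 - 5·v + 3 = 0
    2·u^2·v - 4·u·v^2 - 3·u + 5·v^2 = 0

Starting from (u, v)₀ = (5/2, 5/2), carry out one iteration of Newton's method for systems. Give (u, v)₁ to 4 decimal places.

At (5/2, 5/2): F = (-22.0000, -7.5000).
Jacobian J = [[-4·u, -5], [4·u·v - 4·v^2 - 3, 2·u^2 - 8·u·v + 10·v]].
At the point, J = [[-10.0000, -5.0000], [-3.0000, -12.5000]] (det J = 110.0000).
Solving J·Δ = −F gives Δ = (-2.1591, -0.0818).
Then the next iterate is (u, v)₁ = (0.3409, 2.4182).

(0.3409, 2.4182)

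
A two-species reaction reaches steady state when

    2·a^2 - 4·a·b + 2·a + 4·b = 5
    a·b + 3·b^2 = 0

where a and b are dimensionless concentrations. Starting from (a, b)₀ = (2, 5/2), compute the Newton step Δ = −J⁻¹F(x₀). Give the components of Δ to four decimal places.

At (2, 5/2): F = (-3.0000, 23.7500).
Jacobian J = [[4·a - 4·b + 2, -4·a + 4], [b, a + 6·b]].
At the point, J = [[0.0000, -4.0000], [2.5000, 17.0000]] (det J = 10.0000).
Solving J·Δ = −F gives Δ = (-4.4000, -0.7500).

(-4.4000, -0.7500)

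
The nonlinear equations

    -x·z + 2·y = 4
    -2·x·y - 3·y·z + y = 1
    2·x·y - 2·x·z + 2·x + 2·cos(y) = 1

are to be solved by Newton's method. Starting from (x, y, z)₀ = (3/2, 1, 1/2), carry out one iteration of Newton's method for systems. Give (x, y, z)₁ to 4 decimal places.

(-0.7312, 1.4308, -0.0152)

At (3/2, 1, 1/2): F = (-2.7500, -4.5000, 4.580605).
Jacobian J = [[-z, 2, -x], [-2·y, -2·x - 3·z + 1, -3·y], [2·y - 2·z + 2, 2·x - 2·sin(y), -2·x]].
At the point, J = [[-0.5000, 2.0000, -1.5000], [-2.0000, -3.5000, -3.0000], [3.0000, 1.317058, -3.0000]] (det J = -49.024413).
Solving J·Δ = −F gives Δ = (-2.2312, 0.4308, -0.5152).
Then the next iterate is (x, y, z)₁ = (-0.7312, 1.4308, -0.0152).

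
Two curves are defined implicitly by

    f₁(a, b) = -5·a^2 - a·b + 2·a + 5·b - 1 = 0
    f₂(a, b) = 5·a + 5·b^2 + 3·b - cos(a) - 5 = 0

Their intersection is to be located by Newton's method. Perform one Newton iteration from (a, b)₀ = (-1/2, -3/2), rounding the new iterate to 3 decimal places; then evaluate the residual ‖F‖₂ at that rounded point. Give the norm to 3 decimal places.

7.139

At (-1/2, -3/2): F = (-11.500, -1.62758).
Jacobian J = [[-10·a - b + 2, -a + 5], [sin(a) + 5, 10·b + 3]].
At the point, J = [[8.500, 5.500], [4.52057, -12.000]] (det J = -126.86316).
Solving J·Δ = −F gives Δ = (1.158, 0.301).
Then the next iterate is (a, b)₁ = (0.658, -1.199).
Re-evaluating at (0.658, -1.199): F = (-7.05488, 1.08979), so ‖F‖₂ = 7.139.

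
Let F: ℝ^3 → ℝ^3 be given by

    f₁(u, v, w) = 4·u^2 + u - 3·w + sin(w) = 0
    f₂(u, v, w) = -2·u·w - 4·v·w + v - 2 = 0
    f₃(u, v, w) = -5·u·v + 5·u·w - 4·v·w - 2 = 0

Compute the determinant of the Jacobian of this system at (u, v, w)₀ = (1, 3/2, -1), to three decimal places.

-265.812

J = [[8·u + 1, 0, cos(w) - 3], [-2·w, -4·w + 1, -2·u - 4·v], [-5·v + 5·w, -5·u - 4·w, 5·u - 4·v]].
At the point, J = [[9.000, 0.000, -2.45970], [2.000, 5.000, -8.000], [-12.500, -1.000, -1.000]].
det J = -265.812.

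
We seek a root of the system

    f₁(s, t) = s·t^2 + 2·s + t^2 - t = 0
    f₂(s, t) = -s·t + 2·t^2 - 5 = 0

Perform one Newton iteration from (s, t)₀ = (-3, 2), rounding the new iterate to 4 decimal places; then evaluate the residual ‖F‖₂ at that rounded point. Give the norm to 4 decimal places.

3.8677

At (-3, 2): F = (-16.0000, 9.0000).
Jacobian J = [[t^2 + 2, 2·s·t + 2·t - 1], [-t, -s + 4·t]].
At the point, J = [[6.0000, -9.0000], [-2.0000, 11.0000]] (det J = 48.0000).
Solving J·Δ = −F gives Δ = (1.9792, -0.4583).
Then the next iterate is (s, t)₁ = (-1.0208, 1.5417).
Re-evaluating at (-1.0208, 1.5417): F = (-3.632738, 1.327445), so ‖F‖₂ = 3.8677.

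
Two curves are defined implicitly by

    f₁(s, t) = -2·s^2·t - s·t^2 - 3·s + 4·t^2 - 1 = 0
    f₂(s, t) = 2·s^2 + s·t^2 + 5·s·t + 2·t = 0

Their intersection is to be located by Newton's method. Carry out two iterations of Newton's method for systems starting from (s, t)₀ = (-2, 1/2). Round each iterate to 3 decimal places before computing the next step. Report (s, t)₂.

At (-2, 1/2): F = (2.500, 3.500).
Jacobian J = [[-4·s·t - t^2 - 3, -2·s^2 - 2·s·t + 8·t], [4·s + t^2 + 5·t, 2·s·t + 5·s + 2]].
At the point, J = [[0.750, -2.000], [-5.250, -10.000]] (det J = -18.000).
Solving J·Δ = −F gives Δ = (-1.000, 0.875).
Then the next iterate is (s, t)₁ = (-3.000, 1.375).
Round to (-3.000, 1.375) and repeat: F = (-3.51562, -5.54688), J = [[11.60938, 1.250], [-3.23438, -21.250]].
Δ = (0.336, -0.312), so (s, t)₂ = (-2.664, 1.063).

(-2.664, 1.063)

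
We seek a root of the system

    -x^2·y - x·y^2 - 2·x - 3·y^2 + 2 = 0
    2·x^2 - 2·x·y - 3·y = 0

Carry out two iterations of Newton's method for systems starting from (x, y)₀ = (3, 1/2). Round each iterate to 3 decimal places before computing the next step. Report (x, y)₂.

At (3, 1/2): F = (-10.000, 13.500).
Jacobian J = [[-2·x·y - y^2 - 2, -x^2 - 2·x·y - 6·y], [4·x - 2·y, -2·x - 3]].
At the point, J = [[-5.250, -15.000], [11.000, -9.000]] (det J = 212.250).
Solving J·Δ = −F gives Δ = (-1.378, -0.184).
Then the next iterate is (x, y)₁ = (1.622, 0.316).
Round to (1.622, 0.316) and repeat: F = (-2.53689, 3.28866), J = [[-3.12496, -5.55199], [5.856, -6.244]].
Δ = (-0.655, -0.088), so (x, y)₂ = (0.967, 0.228).

(0.967, 0.228)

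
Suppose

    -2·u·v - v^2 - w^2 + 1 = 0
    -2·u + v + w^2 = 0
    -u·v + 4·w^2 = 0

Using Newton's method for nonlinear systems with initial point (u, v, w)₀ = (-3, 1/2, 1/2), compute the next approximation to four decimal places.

(0.2560, 0.4196, 0.3423)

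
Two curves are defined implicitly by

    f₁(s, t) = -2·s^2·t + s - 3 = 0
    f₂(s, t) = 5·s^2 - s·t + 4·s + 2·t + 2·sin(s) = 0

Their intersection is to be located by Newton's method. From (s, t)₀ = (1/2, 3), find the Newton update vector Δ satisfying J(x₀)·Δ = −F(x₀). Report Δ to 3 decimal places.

At (1/2, 3): F = (-4.000, 8.70885).
Jacobian J = [[-4·s·t + 1, -2·s^2], [10·s - t + 2·cos(s) + 4, -s + 2]].
At the point, J = [[-5.000, -0.500], [7.75517, 1.500]] (det J = -3.62242).
Solving J·Δ = −F gives Δ = (-0.454, -3.457).

(-0.454, -3.457)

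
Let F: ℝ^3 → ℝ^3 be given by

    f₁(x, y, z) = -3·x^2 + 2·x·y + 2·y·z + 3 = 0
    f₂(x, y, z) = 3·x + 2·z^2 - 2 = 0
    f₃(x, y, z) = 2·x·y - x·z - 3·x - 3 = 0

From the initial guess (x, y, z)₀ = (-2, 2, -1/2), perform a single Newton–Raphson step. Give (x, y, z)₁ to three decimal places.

(-0.954, -0.198, -2.681)

At (-2, 2, -1/2): F = (-19.000, -7.500, -6.000).
Jacobian J = [[-6·x + 2·y, 2·x + 2·z, 2·y], [3, 0, 4·z], [2·y - z - 3, 2·x, -x]].
At the point, J = [[16.000, -5.000, 4.000], [3.000, 0.000, -2.000], [1.500, -4.000, 2.000]] (det J = -131.000).
Solving J·Δ = −F gives Δ = (1.046, -2.198, -2.181).
Then the next iterate is (x, y, z)₁ = (-0.954, -0.198, -2.681).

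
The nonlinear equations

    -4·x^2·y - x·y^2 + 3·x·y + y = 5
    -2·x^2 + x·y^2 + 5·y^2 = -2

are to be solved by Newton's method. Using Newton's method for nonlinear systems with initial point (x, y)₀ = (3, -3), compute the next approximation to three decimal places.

(2.327, -1.791)

At (3, -3): F = (46.000, 56.000).
Jacobian J = [[-8·x·y - y^2 + 3·y, -4·x^2 - 2·x·y + 3·x + 1], [-4·x + y^2, 2·x·y + 10·y]].
At the point, J = [[54.000, -8.000], [-3.000, -48.000]] (det J = -2616.000).
Solving J·Δ = −F gives Δ = (-0.673, 1.209).
Then the next iterate is (x, y)₁ = (2.327, -1.791).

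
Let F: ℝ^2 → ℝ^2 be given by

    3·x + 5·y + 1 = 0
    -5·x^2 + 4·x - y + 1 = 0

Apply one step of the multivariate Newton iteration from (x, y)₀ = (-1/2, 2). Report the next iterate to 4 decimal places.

At (-1/2, 2): F = (9.5000, -4.2500).
Jacobian J = [[3, 5], [-10·x + 4, -1]].
At the point, J = [[3.0000, 5.0000], [9.0000, -1.0000]] (det J = -48.0000).
Solving J·Δ = −F gives Δ = (0.2448, -2.0469).
Then the next iterate is (x, y)₁ = (-0.2552, -0.0469).

(-0.2552, -0.0469)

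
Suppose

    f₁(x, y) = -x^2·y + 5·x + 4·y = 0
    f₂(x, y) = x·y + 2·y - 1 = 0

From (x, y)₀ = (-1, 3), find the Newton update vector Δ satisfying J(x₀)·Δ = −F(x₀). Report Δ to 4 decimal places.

(1.0000, -5.0000)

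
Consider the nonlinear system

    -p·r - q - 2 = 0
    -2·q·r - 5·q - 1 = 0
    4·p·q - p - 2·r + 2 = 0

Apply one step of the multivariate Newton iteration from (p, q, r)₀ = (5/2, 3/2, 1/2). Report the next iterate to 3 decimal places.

(1.370, 0.463, -0.759)

At (5/2, 3/2, 1/2): F = (-4.750, -10.000, 13.500).
Jacobian J = [[-r, -1, -p], [0, -2·r - 5, -2·q], [4·q - 1, 4·p, -2]].
At the point, J = [[-0.500, -1.000, -2.500], [0.000, -6.000, -3.000], [5.000, 10.000, -2.000]] (det J = -81.000).
Solving J·Δ = −F gives Δ = (-1.130, -1.037, -1.259).
Then the next iterate is (p, q, r)₁ = (1.370, 0.463, -0.759).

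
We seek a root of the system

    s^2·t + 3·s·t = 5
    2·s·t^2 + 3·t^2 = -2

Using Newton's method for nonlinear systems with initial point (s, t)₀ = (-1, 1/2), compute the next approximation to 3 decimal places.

(0.000, -2.250)

At (-1, 1/2): F = (-6.000, 2.250).
Jacobian J = [[2·s·t + 3·t, s^2 + 3·s], [2·t^2, 4·s·t + 6·t]].
At the point, J = [[0.500, -2.000], [0.500, 1.000]] (det J = 1.500).
Solving J·Δ = −F gives Δ = (1.000, -2.750).
Then the next iterate is (s, t)₁ = (0.000, -2.250).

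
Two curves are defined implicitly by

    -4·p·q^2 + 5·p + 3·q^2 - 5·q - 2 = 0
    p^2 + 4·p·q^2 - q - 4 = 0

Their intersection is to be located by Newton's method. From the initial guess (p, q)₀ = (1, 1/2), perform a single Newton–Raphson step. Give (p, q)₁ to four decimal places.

At (1, 1/2): F = (0.2500, -2.5000).
Jacobian J = [[-4·q^2 + 5, -8·p·q + 6·q - 5], [2·p + 4·q^2, 8·p·q - 1]].
At the point, J = [[4.0000, -6.0000], [3.0000, 3.0000]] (det J = 30.0000).
Solving J·Δ = −F gives Δ = (0.4750, 0.3583).
Then the next iterate is (p, q)₁ = (1.4750, 0.8583).

(1.4750, 0.8583)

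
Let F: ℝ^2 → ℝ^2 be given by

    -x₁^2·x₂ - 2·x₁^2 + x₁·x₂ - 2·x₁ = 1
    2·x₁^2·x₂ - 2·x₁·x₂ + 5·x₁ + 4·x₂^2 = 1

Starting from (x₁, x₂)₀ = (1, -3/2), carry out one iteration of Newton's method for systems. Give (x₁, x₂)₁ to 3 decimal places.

At (1, -3/2): F = (-5.000, 13.000).
Jacobian J = [[-2·x₁·x₂ - 4·x₁ + x₂ - 2, -x₁^2 + x₁], [4·x₁·x₂ - 2·x₂ + 5, 2·x₁^2 - 2·x₁ + 8·x₂]].
At the point, J = [[-4.500, 0.000], [2.000, -12.000]] (det J = 54.000).
Solving J·Δ = −F gives Δ = (-1.111, 0.898).
Then the next iterate is (x₁, x₂)₁ = (-0.111, -0.602).

(-0.111, -0.602)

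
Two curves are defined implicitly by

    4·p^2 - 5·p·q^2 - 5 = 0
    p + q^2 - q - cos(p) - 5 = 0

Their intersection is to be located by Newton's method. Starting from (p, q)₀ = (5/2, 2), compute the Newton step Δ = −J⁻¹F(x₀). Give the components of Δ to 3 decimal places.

(0.938, -0.600)

At (5/2, 2): F = (-30.000, 0.30114).
Jacobian J = [[8·p - 5·q^2, -10·p·q], [sin(p) + 1, 2·q - 1]].
At the point, J = [[0.000, -50.000], [1.59847, 3.000]] (det J = 79.92361).
Solving J·Δ = −F gives Δ = (0.938, -0.600).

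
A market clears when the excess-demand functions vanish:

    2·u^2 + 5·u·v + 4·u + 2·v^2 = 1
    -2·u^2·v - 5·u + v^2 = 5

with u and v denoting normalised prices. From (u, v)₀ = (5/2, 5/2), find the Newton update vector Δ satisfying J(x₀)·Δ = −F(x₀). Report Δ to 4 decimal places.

(-0.9803, -1.7454)

At (5/2, 5/2): F = (65.2500, -42.5000).
Jacobian J = [[4·u + 5·v + 4, 5·u + 4·v], [-4·u·v - 5, -2·u^2 + 2·v]].
At the point, J = [[26.5000, 22.5000], [-30.0000, -7.5000]] (det J = 476.2500).
Solving J·Δ = −F gives Δ = (-0.9803, -1.7454).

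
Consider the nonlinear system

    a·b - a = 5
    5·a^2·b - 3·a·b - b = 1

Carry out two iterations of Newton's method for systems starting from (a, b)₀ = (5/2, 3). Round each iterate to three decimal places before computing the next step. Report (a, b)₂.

At (5/2, 3): F = (0.000, 67.250).
Jacobian J = [[b - 1, a], [10·a·b - 3·b, 5·a^2 - 3·a - 1]].
At the point, J = [[2.000, 2.500], [66.000, 22.750]] (det J = -119.500).
Solving J·Δ = −F gives Δ = (-1.407, 1.126).
Then the next iterate is (a, b)₁ = (1.093, 4.126).
Round to (1.093, 4.126) and repeat: F = (-1.58328, 5.99045), J = [[3.126, 1.093], [32.71918, 1.69424]].
Δ = (-0.303, 2.315), so (a, b)₂ = (0.790, 6.441).

(0.790, 6.441)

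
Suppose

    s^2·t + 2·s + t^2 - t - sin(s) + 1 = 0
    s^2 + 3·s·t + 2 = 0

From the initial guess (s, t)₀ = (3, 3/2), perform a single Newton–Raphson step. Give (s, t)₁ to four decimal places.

At (3, 3/2): F = (21.108880, 24.5000).
Jacobian J = [[2·s·t - cos(s) + 2, s^2 + 2·t - 1], [2·s + 3·t, 3·s]].
At the point, J = [[11.989992, 11.0000], [10.5000, 9.0000]] (det J = -7.590068).
Solving J·Δ = −F gives Δ = (-10.4769, 9.5008).
Then the next iterate is (s, t)₁ = (-7.4769, 11.0008).

(-7.4769, 11.0008)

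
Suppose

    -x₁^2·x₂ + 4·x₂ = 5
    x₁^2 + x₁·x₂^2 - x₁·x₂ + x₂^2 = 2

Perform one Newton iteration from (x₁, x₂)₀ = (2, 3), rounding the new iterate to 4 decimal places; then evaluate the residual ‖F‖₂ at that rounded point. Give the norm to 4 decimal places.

6.6098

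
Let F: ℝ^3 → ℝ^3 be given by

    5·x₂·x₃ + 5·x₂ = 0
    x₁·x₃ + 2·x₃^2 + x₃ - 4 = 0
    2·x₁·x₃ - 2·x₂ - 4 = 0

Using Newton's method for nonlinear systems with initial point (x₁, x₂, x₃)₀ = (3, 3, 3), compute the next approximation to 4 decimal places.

(2.6054, 1.1633, 1.4490)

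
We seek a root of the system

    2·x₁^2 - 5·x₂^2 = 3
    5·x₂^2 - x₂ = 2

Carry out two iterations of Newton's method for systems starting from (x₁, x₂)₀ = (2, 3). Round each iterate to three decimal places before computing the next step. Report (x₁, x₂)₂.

(1.734, 0.995)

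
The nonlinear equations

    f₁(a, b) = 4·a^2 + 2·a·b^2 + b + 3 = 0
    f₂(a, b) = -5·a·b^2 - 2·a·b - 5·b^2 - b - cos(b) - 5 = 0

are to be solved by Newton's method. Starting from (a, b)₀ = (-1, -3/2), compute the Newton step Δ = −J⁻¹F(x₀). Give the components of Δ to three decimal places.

(-0.797, -0.541)

At (-1, -3/2): F = (1.000, -6.57074).
Jacobian J = [[8·a + 2·b^2, 4·a·b + 1], [-5·b^2 - 2·b, -10·a·b - 2·a - 10·b + sin(b) - 1]].
At the point, J = [[-3.500, 7.000], [-8.250, 0.00251]] (det J = 57.74123).
Solving J·Δ = −F gives Δ = (-0.797, -0.541).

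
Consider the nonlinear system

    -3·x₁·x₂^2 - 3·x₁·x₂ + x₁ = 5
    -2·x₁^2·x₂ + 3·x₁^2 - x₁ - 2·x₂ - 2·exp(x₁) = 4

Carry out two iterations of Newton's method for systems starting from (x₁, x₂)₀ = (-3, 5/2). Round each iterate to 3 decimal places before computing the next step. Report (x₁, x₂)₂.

(-2.445, 0.595)

At (-3, 5/2): F = (70.750, -24.09957).
Jacobian J = [[-3·x₂^2 - 3·x₂ + 1, -6·x₁·x₂ - 3·x₁], [-4·x₁·x₂ + 6·x₁ - 2·exp(x₁) - 1, -2·x₁^2 - 2]].
At the point, J = [[-25.250, 54.000], [10.90043, -20.000]] (det J = -83.62300).
Solving J·Δ = −F gives Δ = (-1.359, -1.946).
Then the next iterate is (x₁, x₂)₁ = (-4.359, 0.554).
Round to (-4.359, 0.554) and repeat: F = (1.89920, 35.17508), J = [[-1.58275, 27.56632], [-17.52004, -40.00176]].
Δ = (1.914, 0.041), so (x₁, x₂)₂ = (-2.445, 0.595).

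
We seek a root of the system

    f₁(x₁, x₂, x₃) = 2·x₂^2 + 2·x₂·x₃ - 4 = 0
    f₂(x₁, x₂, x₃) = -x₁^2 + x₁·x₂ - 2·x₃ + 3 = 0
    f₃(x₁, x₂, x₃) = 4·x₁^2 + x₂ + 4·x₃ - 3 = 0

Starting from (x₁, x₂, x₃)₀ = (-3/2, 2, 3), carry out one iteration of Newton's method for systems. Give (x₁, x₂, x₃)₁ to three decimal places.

(17.250, -15.000, 58.500)

At (-3/2, 2, 3): F = (16.000, -8.250, 20.000).
Jacobian J = [[0, 4·x₂ + 2·x₃, 2·x₂], [-2·x₁ + x₂, x₁, -2], [8·x₁, 1, 4]].
At the point, J = [[0.000, 14.000, 4.000], [5.000, -1.500, -2.000], [-12.000, 1.000, 4.000]] (det J = 4.000).
Solving J·Δ = −F gives Δ = (18.750, -17.000, 55.500).
Then the next iterate is (x₁, x₂, x₃)₁ = (17.250, -15.000, 58.500).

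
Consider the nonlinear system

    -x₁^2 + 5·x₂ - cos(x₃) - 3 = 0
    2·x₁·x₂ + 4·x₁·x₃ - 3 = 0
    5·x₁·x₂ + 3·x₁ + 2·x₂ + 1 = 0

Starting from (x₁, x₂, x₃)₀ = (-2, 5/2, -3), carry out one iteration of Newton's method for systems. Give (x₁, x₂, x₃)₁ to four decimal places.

At (-2, 5/2, -3): F = (6.489992, 11.0000, -25.0000).
Jacobian J = [[-2·x₁, 5, sin(x₃)], [2·x₂ + 4·x₃, 2·x₁, 4·x₁], [5·x₂ + 3, 5·x₁ + 2, 0]].
At the point, J = [[4.0000, 5.0000, -0.141120], [-7.0000, -4.0000, -8.0000], [15.5000, -8.0000, 0.0000]] (det J = -892.652161).
Solving J·Δ = −F gives Δ = (0.6847, -1.7985, 1.6751).
Then the next iterate is (x₁, x₂, x₃)₁ = (-1.3153, 0.7015, -1.3249).

(-1.3153, 0.7015, -1.3249)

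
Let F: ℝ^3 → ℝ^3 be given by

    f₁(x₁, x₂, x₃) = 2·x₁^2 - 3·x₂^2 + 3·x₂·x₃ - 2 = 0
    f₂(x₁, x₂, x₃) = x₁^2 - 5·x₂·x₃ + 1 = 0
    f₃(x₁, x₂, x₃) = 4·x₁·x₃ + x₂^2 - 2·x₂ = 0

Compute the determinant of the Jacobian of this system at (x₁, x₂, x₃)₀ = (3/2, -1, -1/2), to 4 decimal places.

J = [[4·x₁, -6·x₂ + 3·x₃, 3·x₂], [2·x₁, -5·x₃, -5·x₂], [4·x₃, 2·x₂ - 2, 4·x₁]].
At the point, J = [[6.0000, 4.5000, -3.0000], [3.0000, 2.5000, 5.0000], [-2.0000, -4.0000, 6.0000]].
det J = 105.0000.

105.0000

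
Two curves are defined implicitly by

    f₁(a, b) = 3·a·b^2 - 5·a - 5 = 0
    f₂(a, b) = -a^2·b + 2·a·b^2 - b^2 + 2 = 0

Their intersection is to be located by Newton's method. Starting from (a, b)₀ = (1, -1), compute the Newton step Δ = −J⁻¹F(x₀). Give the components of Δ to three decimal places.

(-1.500, -0.667)

At (1, -1): F = (-7.000, 4.000).
Jacobian J = [[3·b^2 - 5, 6·a·b], [-2·a·b + 2·b^2, -a^2 + 4·a·b - 2·b]].
At the point, J = [[-2.000, -6.000], [4.000, -3.000]] (det J = 30.000).
Solving J·Δ = −F gives Δ = (-1.500, -0.667).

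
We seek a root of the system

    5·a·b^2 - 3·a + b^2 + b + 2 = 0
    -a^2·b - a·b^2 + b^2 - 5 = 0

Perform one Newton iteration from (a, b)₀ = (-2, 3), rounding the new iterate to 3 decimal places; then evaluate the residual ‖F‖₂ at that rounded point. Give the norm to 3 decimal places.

At (-2, 3): F = (-70.000, 10.000).
Jacobian J = [[5·b^2 - 3, 10·a·b + 2·b + 1], [-2·a·b - b^2, -a^2 - 2·a·b + 2·b]].
At the point, J = [[42.000, -53.000], [3.000, 14.000]] (det J = 747.000).
Solving J·Δ = −F gives Δ = (0.602, -0.843).
Then the next iterate is (a, b)₁ = (-1.398, 2.157).
Re-evaluating at (-1.398, 2.157): F = (-19.51837, 1.94140), so ‖F‖₂ = 19.615.

19.615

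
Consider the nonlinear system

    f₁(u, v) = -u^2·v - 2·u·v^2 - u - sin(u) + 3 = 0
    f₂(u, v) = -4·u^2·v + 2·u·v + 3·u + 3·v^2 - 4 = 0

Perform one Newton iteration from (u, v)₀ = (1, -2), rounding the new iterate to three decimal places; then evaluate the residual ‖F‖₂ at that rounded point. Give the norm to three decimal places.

At (1, -2): F = (-4.84147, 15.000).
Jacobian J = [[-2·u·v - 2·v^2 - cos(u) - 1, -u^2 - 4·u·v], [-8·u·v + 2·v + 3, -4·u^2 + 2·u + 6·v]].
At the point, J = [[-5.54030, 7.000], [15.000, -14.000]] (det J = -27.43577).
Solving J·Δ = −F gives Δ = (-1.357, -0.382).
Then the next iterate is (u, v)₁ = (-0.357, -2.382).
Re-evaluating at (-0.357, -2.382): F = (8.06123, 14.86585), so ‖F‖₂ = 16.911.

16.911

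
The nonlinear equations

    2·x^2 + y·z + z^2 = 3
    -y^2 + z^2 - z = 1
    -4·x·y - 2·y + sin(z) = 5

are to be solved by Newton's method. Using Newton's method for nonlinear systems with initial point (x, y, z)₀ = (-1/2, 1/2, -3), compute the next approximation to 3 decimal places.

(-3.734, 1.865, -1.659)

At (-1/2, 1/2, -3): F = (5.000, 10.750, -5.14112).
Jacobian J = [[4·x, z, y + 2·z], [0, -2·y, 2·z - 1], [-4·y, -4·x - 2, cos(z)]].
At the point, J = [[-2.000, -3.000, -5.500], [0.000, -1.000, -7.000], [-2.000, 0.000, -0.98999]] (det J = -32.97998).
Solving J·Δ = −F gives Δ = (-3.234, 1.365, 1.341).
Then the next iterate is (x, y, z)₁ = (-3.734, 1.865, -1.659).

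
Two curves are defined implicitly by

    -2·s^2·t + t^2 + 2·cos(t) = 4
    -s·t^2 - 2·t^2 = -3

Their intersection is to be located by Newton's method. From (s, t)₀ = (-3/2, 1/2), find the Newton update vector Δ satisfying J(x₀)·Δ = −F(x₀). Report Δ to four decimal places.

At (-3/2, 1/2): F = (-4.244835, 2.8750).
Jacobian J = [[-4·s·t, -2·s^2 + 2·t - 2·sin(t)], [-t^2, -2·s·t - 4·t]].
At the point, J = [[3.0000, -4.458851], [-0.2500, -0.5000]] (det J = -2.614713).
Solving J·Δ = −F gives Δ = (5.7144, 2.8928).

(5.7144, 2.8928)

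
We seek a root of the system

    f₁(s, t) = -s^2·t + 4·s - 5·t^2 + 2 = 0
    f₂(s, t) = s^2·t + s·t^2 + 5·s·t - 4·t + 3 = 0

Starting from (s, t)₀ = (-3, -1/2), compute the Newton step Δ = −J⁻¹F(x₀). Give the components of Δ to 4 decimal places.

(19.0625, 3.0781)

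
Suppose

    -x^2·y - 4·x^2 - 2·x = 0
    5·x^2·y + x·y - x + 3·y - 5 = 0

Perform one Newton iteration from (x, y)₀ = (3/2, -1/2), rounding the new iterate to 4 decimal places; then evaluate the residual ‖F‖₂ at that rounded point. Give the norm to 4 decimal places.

6.6264

At (3/2, -1/2): F = (-10.8750, -14.3750).
Jacobian J = [[-2·x·y - 8·x - 2, -x^2], [10·x·y + y - 1, 5·x^2 + x + 3]].
At the point, J = [[-12.5000, -2.2500], [-9.0000, 15.7500]] (det J = -217.1250).
Solving J·Δ = −F gives Δ = (-0.9378, 0.3768).
Then the next iterate is (x, y)₁ = (0.5622, -0.1232).
Re-evaluating at (0.5622, -0.1232): F = (-2.349736, -6.195761), so ‖F‖₂ = 6.6264.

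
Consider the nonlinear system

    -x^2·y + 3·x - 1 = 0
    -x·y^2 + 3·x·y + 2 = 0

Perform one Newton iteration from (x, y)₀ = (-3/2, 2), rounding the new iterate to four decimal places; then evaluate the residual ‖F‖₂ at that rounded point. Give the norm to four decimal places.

3.1333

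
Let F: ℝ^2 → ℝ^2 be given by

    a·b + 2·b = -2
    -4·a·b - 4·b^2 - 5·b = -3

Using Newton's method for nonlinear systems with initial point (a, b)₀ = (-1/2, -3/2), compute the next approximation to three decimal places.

At (-1/2, -3/2): F = (-0.250, -1.500).
Jacobian J = [[b, a + 2], [-4·b, -4·a - 8·b - 5]].
At the point, J = [[-1.500, 1.500], [6.000, 9.000]] (det J = -22.500).
Solving J·Δ = −F gives Δ = (0.000, 0.167).
Then the next iterate is (a, b)₁ = (-0.500, -1.333).

(-0.500, -1.333)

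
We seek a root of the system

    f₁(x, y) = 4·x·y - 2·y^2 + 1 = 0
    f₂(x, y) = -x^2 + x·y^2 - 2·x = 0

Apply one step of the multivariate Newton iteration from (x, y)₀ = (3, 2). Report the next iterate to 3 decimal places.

At (3, 2): F = (17.000, -3.000).
Jacobian J = [[4·y, 4·x - 4·y], [-2·x + y^2 - 2, 2·x·y]].
At the point, J = [[8.000, 4.000], [-4.000, 12.000]] (det J = 112.000).
Solving J·Δ = −F gives Δ = (-1.929, -0.393).
Then the next iterate is (x, y)₁ = (1.071, 1.607).

(1.071, 1.607)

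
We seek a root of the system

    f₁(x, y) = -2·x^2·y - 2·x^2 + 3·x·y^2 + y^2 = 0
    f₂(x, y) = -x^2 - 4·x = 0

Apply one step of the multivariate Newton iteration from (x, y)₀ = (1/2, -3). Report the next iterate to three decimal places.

(0.050, -2.384)

At (1/2, -3): F = (23.500, -2.250).
Jacobian J = [[-4·x·y - 4·x + 3·y^2, -2·x^2 + 6·x·y + 2·y], [-2·x - 4, 0]].
At the point, J = [[31.000, -15.500], [-5.000, 0.000]] (det J = -77.500).
Solving J·Δ = −F gives Δ = (-0.450, 0.616).
Then the next iterate is (x, y)₁ = (0.050, -2.384).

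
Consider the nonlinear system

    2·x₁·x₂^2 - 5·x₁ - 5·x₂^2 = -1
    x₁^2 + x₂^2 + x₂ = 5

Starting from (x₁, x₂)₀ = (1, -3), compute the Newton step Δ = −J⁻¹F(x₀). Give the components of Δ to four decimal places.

At (1, -3): F = (-31.0000, 2.0000).
Jacobian J = [[2·x₂^2 - 5, 4·x₁·x₂ - 10·x₂], [2·x₁, 2·x₂ + 1]].
At the point, J = [[13.0000, 18.0000], [2.0000, -5.0000]] (det J = -101.0000).
Solving J·Δ = −F gives Δ = (1.1782, 0.8713).

(1.1782, 0.8713)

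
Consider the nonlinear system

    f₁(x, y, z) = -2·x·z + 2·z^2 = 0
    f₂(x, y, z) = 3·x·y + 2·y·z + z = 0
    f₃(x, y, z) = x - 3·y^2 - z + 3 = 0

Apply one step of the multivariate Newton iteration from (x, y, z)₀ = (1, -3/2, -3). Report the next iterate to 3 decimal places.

At (1, -3/2, -3): F = (24.000, 1.500, 0.250).
Jacobian J = [[-2·z, 0, -2·x + 4·z], [3·y, 3·x + 2·z, 2·y + 1], [1, -6·y, -1]].
At the point, J = [[6.000, 0.000, -14.000], [-4.500, -3.000, -2.000], [1.000, 9.000, -1.000]] (det J = 651.000).
Solving J·Δ = −F gives Δ = (-0.468, 0.192, 1.514).
Then the next iterate is (x, y, z)₁ = (0.532, -1.308, -1.486).

(0.532, -1.308, -1.486)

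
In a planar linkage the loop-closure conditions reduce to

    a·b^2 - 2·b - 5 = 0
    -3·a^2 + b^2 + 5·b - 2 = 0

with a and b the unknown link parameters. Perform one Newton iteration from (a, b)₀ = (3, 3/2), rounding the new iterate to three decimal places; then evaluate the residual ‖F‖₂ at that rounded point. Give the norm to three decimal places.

At (3, 3/2): F = (-1.250, -19.250).
Jacobian J = [[b^2, 2·a·b - 2], [-6·a, 2·b + 5]].
At the point, J = [[2.250, 7.000], [-18.000, 8.000]] (det J = 144.000).
Solving J·Δ = −F gives Δ = (-0.866, 0.457).
Then the next iterate is (a, b)₁ = (2.134, 1.957).
Re-evaluating at (2.134, 1.957): F = (-0.74110, -2.04702), so ‖F‖₂ = 2.177.

2.177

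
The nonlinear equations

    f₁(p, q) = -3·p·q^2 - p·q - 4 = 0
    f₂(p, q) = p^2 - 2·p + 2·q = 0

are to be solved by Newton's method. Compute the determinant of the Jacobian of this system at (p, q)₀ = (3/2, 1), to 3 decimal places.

2.500

J = [[-3·q^2 - q, -6·p·q - p], [2·p - 2, 2]].
At the point, J = [[-4.000, -10.500], [1.000, 2.000]].
det J = 2.500.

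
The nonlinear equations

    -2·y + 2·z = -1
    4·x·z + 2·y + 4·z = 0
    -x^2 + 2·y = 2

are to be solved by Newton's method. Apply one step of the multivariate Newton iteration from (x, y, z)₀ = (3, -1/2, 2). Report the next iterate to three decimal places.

(1.532, 1.097, 0.597)

At (3, -1/2, 2): F = (6.000, 31.000, -12.000).
Jacobian J = [[0, -2, 2], [4·z, 2, 4·x + 4], [-2·x, 2, 0]].
At the point, J = [[0.000, -2.000, 2.000], [8.000, 2.000, 16.000], [-6.000, 2.000, 0.000]] (det J = 248.000).
Solving J·Δ = −F gives Δ = (-1.468, 1.597, -1.403).
Then the next iterate is (x, y, z)₁ = (1.532, 1.097, 0.597).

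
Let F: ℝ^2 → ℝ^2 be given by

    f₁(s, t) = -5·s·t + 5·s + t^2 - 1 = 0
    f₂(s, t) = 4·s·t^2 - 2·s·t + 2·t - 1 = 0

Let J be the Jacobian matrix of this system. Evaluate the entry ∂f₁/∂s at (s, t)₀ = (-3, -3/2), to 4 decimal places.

12.5000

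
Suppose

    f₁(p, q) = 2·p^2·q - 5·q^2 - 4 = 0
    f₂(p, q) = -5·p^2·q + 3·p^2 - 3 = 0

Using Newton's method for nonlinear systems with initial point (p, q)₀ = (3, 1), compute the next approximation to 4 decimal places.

(2.4662, 0.6757)

At (3, 1): F = (9.0000, -21.0000).
Jacobian J = [[4·p·q, 2·p^2 - 10·q], [-10·p·q + 6·p, -5·p^2]].
At the point, J = [[12.0000, 8.0000], [-12.0000, -45.0000]] (det J = -444.0000).
Solving J·Δ = −F gives Δ = (-0.5338, -0.3243).
Then the next iterate is (p, q)₁ = (2.4662, 0.6757).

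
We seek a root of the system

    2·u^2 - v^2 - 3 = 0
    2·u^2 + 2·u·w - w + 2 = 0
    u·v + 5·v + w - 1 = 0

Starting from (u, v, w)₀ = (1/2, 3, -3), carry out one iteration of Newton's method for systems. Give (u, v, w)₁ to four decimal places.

(1.1250, 1.2917, -7.9792)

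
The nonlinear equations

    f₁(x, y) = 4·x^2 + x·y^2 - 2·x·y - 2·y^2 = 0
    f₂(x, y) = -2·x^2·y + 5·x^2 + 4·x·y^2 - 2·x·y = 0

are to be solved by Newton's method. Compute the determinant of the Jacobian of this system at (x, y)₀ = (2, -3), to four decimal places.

-1516.0000

J = [[8·x + y^2 - 2·y, 2·x·y - 2·x - 4·y], [-4·x·y + 10·x + 4·y^2 - 2·y, -2·x^2 + 8·x·y - 2·x]].
At the point, J = [[31.0000, -4.0000], [86.0000, -60.0000]].
det J = -1516.0000.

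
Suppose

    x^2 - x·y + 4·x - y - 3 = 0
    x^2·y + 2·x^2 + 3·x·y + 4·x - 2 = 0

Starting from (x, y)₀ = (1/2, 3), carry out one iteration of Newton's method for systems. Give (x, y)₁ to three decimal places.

At (1/2, 3): F = (-5.250, 5.750).
Jacobian J = [[2·x - y + 4, -x - 1], [2·x·y + 4·x + 3·y + 4, x^2 + 3·x]].
At the point, J = [[2.000, -1.500], [18.000, 1.750]] (det J = 30.500).
Solving J·Δ = −F gives Δ = (0.018, -3.475).
Then the next iterate is (x, y)₁ = (0.518, -0.475).

(0.518, -0.475)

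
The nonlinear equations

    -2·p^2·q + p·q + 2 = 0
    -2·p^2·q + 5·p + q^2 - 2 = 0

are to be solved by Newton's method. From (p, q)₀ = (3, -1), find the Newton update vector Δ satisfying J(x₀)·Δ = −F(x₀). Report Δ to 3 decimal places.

(-4.000, -1.800)

At (3, -1): F = (17.000, 32.000).
Jacobian J = [[-4·p·q + q, -2·p^2 + p], [-4·p·q + 5, -2·p^2 + 2·q]].
At the point, J = [[11.000, -15.000], [17.000, -20.000]] (det J = 35.000).
Solving J·Δ = −F gives Δ = (-4.000, -1.800).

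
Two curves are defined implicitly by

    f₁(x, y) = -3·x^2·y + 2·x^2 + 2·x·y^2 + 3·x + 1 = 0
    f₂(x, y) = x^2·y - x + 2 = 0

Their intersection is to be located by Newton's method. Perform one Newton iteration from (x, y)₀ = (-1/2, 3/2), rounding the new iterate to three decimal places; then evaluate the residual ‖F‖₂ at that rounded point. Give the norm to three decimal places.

At (-1/2, 3/2): F = (-3.375, 2.875).
Jacobian J = [[-6·x·y + 4·x + 2·y^2 + 3, -3·x^2 + 4·x·y], [2·x·y - 1, x^2]].
At the point, J = [[10.000, -3.750], [-2.500, 0.250]] (det J = -6.875).
Solving J·Δ = −F gives Δ = (1.445, 2.955).
Then the next iterate is (x, y)₁ = (0.945, 4.455).
Re-evaluating at (0.945, 4.455): F = (31.19665, 5.03343), so ‖F‖₂ = 31.600.

31.600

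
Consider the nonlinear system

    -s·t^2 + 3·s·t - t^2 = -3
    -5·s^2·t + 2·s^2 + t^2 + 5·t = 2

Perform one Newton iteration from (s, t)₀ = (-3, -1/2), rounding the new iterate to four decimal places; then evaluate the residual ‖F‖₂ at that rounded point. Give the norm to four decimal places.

At (-3, -1/2): F = (8.0000, 36.2500).
Jacobian J = [[-t^2 + 3·t, -2·s·t + 3·s - 2·t], [-10·s·t + 4·s, -5·s^2 + 2·t + 5]].
At the point, J = [[-1.7500, -11.0000], [-27.0000, -41.0000]] (det J = -225.2500).
Solving J·Δ = −F gives Δ = (0.3141, 0.6773).
Then the next iterate is (s, t)₁ = (-2.6859, 0.1773).
Re-evaluating at (-2.6859, 0.1773): F = (1.624367, 6.950790), so ‖F‖₂ = 7.1381.

7.1381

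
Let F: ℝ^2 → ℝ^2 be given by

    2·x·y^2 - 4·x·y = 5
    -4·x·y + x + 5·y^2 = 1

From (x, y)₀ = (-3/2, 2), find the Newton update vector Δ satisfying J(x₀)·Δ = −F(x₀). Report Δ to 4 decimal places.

(1.1190, -0.8333)

At (-3/2, 2): F = (-5.0000, 29.5000).
Jacobian J = [[2·y^2 - 4·y, 4·x·y - 4·x], [-4·y + 1, -4·x + 10·y]].
At the point, J = [[0.0000, -6.0000], [-7.0000, 26.0000]] (det J = -42.0000).
Solving J·Δ = −F gives Δ = (1.1190, -0.8333).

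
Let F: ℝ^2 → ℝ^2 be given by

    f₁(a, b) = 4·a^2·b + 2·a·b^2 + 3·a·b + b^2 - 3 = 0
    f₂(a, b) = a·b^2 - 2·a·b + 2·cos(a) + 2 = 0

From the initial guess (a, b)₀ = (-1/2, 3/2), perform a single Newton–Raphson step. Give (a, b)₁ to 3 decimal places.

(2.323, 10.940)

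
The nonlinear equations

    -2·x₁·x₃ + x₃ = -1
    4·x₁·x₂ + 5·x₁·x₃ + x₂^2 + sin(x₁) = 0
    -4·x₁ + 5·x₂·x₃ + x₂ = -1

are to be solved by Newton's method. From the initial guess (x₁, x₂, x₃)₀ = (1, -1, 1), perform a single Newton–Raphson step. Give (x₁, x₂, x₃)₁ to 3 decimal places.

At (1, -1, 1): F = (0.000, 2.84147, -9.000).
Jacobian J = [[-2·x₃, 0, -2·x₁ + 1], [4·x₂ + 5·x₃ + cos(x₁), 4·x₁ + 2·x₂, 5·x₁], [-4, 5·x₃ + 1, 5·x₂]].
At the point, J = [[-2.000, 0.000, -1.000], [1.54030, 2.000, 5.000], [-4.000, 6.000, -5.000]] (det J = 62.75819).
Solving J·Δ = −F gives Δ = (0.558, 0.942, -1.117).
Then the next iterate is (x₁, x₂, x₃)₁ = (1.558, -0.058, -0.117).

(1.558, -0.058, -0.117)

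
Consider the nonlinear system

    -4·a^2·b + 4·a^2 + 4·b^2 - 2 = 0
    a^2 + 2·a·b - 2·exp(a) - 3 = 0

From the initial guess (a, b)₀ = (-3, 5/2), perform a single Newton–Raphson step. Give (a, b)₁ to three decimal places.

(-2.827, 0.952)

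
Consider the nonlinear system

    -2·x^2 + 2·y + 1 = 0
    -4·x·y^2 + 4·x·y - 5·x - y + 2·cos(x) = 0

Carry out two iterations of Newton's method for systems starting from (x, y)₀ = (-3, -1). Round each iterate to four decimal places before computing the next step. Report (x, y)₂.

(-1.0021, 0.2541)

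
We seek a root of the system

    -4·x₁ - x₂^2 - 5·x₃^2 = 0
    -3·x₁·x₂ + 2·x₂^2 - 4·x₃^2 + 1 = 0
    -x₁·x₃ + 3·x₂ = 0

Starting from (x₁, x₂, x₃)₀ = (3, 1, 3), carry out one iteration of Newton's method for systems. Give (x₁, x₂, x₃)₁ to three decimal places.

At (3, 1, 3): F = (-58.000, -42.000, -6.000).
Jacobian J = [[-4, -2·x₂, -10·x₃], [-3·x₂, -3·x₁ + 4·x₂, -8·x₃], [-x₃, 3, -x₁]].
At the point, J = [[-4.000, -2.000, -30.000], [-3.000, -5.000, -24.000], [-3.000, 3.000, -3.000]] (det J = 246.000).
Solving J·Δ = −F gives Δ = (1.634, 1.390, -2.244).
Then the next iterate is (x₁, x₂, x₃)₁ = (4.634, 2.390, 0.756).

(4.634, 2.390, 0.756)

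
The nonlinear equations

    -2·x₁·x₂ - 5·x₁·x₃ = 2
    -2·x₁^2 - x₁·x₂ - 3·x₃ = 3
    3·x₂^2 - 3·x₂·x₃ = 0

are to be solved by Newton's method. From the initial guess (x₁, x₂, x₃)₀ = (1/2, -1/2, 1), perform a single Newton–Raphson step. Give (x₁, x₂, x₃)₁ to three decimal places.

(0.981, -0.698, -1.291)

At (1/2, -1/2, 1): F = (-4.000, -6.250, 2.250).
Jacobian J = [[-2·x₂ - 5·x₃, -2·x₁, -5·x₁], [-4·x₁ - x₂, -x₁, -3], [0, 6·x₂ - 3·x₃, -3·x₂]].
At the point, J = [[-4.000, -1.000, -2.500], [-1.500, -0.500, -3.000], [0.000, -6.000, 1.500]] (det J = 50.250).
Solving J·Δ = −F gives Δ = (0.481, -0.198, -2.291).
Then the next iterate is (x₁, x₂, x₃)₁ = (0.981, -0.698, -1.291).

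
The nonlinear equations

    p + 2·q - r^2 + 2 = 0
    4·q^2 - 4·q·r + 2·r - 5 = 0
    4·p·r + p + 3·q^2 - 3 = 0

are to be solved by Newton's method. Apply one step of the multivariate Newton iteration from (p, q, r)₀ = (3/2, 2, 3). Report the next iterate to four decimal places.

(-1.6190, 3.1905, 2.6270)

At (3/2, 2, 3): F = (-1.5000, -7.0000, 28.5000).
Jacobian J = [[1, 2, -2·r], [0, 8·q - 4·r, -4·q + 2], [4·r + 1, 6·q, 4·p]].
At the point, J = [[1.0000, 2.0000, -6.0000], [0.0000, 4.0000, -6.0000], [13.0000, 12.0000, 6.0000]] (det J = 252.0000).
Solving J·Δ = −F gives Δ = (-3.1190, 1.1905, -0.3730).
Then the next iterate is (p, q, r)₁ = (-1.6190, 3.1905, 2.6270).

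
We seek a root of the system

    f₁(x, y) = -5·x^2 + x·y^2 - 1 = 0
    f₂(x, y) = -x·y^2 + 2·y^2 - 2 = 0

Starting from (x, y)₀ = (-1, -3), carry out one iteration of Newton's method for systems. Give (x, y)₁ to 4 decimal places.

(-0.5833, -1.8194)

At (-1, -3): F = (-15.0000, 25.0000).
Jacobian J = [[-10·x + y^2, 2·x·y], [-y^2, -2·x·y + 4·y]].
At the point, J = [[19.0000, 6.0000], [-9.0000, -18.0000]] (det J = -288.0000).
Solving J·Δ = −F gives Δ = (0.4167, 1.1806).
Then the next iterate is (x, y)₁ = (-0.5833, -1.8194).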